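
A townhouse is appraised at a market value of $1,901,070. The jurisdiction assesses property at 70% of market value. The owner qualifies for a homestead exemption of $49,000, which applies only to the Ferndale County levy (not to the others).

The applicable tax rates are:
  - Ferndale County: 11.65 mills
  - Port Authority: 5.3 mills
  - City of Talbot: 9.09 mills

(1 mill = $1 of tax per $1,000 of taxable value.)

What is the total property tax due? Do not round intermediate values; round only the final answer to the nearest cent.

Assessed value = $1,901,070 × 0.7 = $1,330,749
Ferndale County: ($1,330,749 − $49,000) × 0.01165 = $1,281,749 × 0.01165 = $14,932.37585
Port Authority: $1,330,749 × 0.0053 = $7,052.9697
City of Talbot: $1,330,749 × 0.00909 = $12,096.50841
Total = $34,081.85396

$34,081.85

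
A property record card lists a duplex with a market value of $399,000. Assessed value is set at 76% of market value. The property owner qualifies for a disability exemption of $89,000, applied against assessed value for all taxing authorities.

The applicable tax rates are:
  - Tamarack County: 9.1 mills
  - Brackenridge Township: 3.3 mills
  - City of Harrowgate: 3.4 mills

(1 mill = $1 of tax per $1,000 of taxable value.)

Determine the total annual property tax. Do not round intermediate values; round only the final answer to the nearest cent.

Assessed value = $399,000 × 0.76 = $303,240
Taxable value = $303,240 − $89,000 = $214,240
Tamarack County: $214,240 × 0.0091 = $1,949.584
Brackenridge Township: $214,240 × 0.0033 = $706.992
City of Harrowgate: $214,240 × 0.0034 = $728.416
Total = $1,949.584 + $706.992 + $728.416 = $3,384.992

$3,384.99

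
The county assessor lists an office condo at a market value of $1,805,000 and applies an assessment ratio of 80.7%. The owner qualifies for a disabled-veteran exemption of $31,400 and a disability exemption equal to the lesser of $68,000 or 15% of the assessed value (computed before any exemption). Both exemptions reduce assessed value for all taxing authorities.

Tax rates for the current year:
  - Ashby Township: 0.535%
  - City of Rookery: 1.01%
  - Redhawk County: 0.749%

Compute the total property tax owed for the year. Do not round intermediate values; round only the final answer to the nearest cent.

Assessed value = $1,805,000 × 0.807 = $1,456,635
Disability exemption = min($68,000, 15% × $1,456,635) = min($68,000, $218,495.25) = $68,000 (dollar cap binds)
Taxable value = $1,456,635 − $31,400 − $68,000 = $1,357,235
Ashby Township: $1,357,235 × 0.00535 = $7,261.20725
City of Rookery: $1,357,235 × 0.0101 = $13,708.0735
Redhawk County: $1,357,235 × 0.00749 = $10,165.69015
Total = $31,134.9709

$31,134.97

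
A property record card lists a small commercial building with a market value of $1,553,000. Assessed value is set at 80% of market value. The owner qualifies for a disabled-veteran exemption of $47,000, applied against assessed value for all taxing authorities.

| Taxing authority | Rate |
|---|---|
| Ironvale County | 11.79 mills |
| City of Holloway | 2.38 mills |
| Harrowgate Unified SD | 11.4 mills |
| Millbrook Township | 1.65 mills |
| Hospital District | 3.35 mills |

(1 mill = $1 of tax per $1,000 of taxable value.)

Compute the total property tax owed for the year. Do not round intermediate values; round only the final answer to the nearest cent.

Assessed value = $1,553,000 × 0.8 = $1,242,400
Taxable value = $1,242,400 − $47,000 = $1,195,400
Ironvale County: $1,195,400 × 0.01179 = $14,093.766
City of Holloway: $1,195,400 × 0.00238 = $2,845.052
Harrowgate Unified SD: $1,195,400 × 0.0114 = $13,627.56
Millbrook Township: $1,195,400 × 0.00165 = $1,972.41
Hospital District: $1,195,400 × 0.00335 = $4,004.59
Total = $14,093.766 + $2,845.052 + $13,627.56 + $1,972.41 + $4,004.59 = $36,543.378

$36,543.38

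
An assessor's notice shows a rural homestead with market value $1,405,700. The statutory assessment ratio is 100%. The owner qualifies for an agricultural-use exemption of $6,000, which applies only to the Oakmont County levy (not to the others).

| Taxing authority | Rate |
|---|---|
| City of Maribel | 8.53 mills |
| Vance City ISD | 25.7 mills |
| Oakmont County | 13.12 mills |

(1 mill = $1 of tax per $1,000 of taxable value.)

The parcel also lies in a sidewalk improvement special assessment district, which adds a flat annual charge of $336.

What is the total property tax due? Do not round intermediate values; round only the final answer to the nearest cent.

$66,817.18

Assessed value = $1,405,700 × 1 = $1,405,700
City of Maribel: $1,405,700 × 0.00853 = $11,990.621
Vance City ISD: $1,405,700 × 0.0257 = $36,126.49
Oakmont County: ($1,405,700 − $6,000) × 0.01312 = $1,399,700 × 0.01312 = $18,364.064
Levies subtotal = $66,481.175
Total = $66,481.175 + $336 = $66,817.175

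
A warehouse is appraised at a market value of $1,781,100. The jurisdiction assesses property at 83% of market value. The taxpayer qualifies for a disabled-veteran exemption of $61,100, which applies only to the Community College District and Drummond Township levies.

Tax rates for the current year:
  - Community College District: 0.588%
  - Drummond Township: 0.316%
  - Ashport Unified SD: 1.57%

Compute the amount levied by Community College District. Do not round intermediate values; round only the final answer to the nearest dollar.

$8,333

Assessed value = $1,781,100 × 0.83 = $1,478,313
Community College District taxable value = $1,478,313 − $61,100 = $1,417,213
Community College District levy = $1,417,213 × 0.00588 = $8,333.21244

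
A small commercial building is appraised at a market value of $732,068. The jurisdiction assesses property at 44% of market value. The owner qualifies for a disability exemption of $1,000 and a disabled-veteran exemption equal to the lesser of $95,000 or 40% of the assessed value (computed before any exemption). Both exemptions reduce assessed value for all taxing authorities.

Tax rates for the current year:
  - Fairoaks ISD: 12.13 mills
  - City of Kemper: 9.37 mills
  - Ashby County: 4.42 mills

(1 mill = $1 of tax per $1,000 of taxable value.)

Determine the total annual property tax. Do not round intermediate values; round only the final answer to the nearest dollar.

Assessed value = $732,068 × 0.44 = $322,109.92
Disabled-veteran exemption = min($95,000, 40% × $322,109.92) = min($95,000, $128,843.968) = $95,000 (dollar cap binds)
Taxable value = $322,109.92 − $1,000 − $95,000 = $226,109.92
Fairoaks ISD: $226,109.92 × 0.01213 = $2,742.7133296
City of Kemper: $226,109.92 × 0.00937 = $2,118.6499504
Ashby County: $226,109.92 × 0.00442 = $999.4058464
Total = $5,860.7691264

$5,861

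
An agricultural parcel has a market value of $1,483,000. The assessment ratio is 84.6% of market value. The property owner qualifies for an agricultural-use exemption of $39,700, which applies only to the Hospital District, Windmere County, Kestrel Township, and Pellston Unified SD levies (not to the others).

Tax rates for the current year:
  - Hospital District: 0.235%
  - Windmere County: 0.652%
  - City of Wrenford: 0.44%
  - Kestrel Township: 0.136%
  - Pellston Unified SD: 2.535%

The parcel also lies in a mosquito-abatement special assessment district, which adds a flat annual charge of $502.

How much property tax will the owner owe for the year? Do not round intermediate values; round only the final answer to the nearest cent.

Assessed value = $1,483,000 × 0.846 = $1,254,618
Hospital District: ($1,254,618 − $39,700) × 0.00235 = $1,214,918 × 0.00235 = $2,855.0573
Windmere County: ($1,254,618 − $39,700) × 0.00652 = $1,214,918 × 0.00652 = $7,921.26536
City of Wrenford: $1,254,618 × 0.0044 = $5,520.3192
Kestrel Township: ($1,254,618 − $39,700) × 0.00136 = $1,214,918 × 0.00136 = $1,652.28848
Pellston Unified SD: ($1,254,618 − $39,700) × 0.02535 = $1,214,918 × 0.02535 = $30,798.1713
Levies subtotal = $48,747.10164
Total = $48,747.10164 + $502 = $49,249.10164

$49,249.10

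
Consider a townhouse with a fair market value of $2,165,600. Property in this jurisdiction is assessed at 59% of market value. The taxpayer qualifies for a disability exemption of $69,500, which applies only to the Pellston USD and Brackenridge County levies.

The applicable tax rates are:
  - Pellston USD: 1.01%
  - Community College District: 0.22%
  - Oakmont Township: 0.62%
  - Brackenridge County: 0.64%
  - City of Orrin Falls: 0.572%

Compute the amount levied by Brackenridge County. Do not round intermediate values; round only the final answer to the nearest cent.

Assessed value = $2,165,600 × 0.59 = $1,277,704
Brackenridge County taxable value = $1,277,704 − $69,500 = $1,208,204
Brackenridge County levy = $1,208,204 × 0.0064 = $7,732.5056

$7,732.51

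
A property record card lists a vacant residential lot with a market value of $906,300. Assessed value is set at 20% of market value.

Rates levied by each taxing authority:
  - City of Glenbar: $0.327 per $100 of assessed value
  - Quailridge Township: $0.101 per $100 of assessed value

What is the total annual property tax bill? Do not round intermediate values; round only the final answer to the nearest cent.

$775.79

Assessed value = $906,300 × 0.2 = $181,260
City of Glenbar: $181,260 × 0.00327 = $592.7202
Quailridge Township: $181,260 × 0.00101 = $183.0726
Total = $592.7202 + $183.0726 = $775.7928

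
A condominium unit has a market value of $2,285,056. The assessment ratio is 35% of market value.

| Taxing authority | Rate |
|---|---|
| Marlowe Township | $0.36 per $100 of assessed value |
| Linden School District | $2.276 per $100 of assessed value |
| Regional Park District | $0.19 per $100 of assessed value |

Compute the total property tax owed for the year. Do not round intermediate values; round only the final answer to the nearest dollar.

$22,601

Assessed value = $2,285,056 × 0.35 = $799,769.6
Marlowe Township: $799,769.6 × 0.0036 = $2,879.17056
Linden School District: $799,769.6 × 0.02276 = $18,202.756096
Regional Park District: $799,769.6 × 0.0019 = $1,519.56224
Total = $2,879.17056 + $18,202.756096 + $1,519.56224 = $22,601.488896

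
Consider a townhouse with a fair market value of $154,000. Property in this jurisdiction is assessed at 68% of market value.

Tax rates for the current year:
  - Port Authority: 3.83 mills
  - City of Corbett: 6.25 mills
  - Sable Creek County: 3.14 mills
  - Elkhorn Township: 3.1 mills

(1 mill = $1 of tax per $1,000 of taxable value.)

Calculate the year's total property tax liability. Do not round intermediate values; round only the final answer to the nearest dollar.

Assessed value = $154,000 × 0.68 = $104,720
Port Authority: $104,720 × 0.00383 = $401.0776
City of Corbett: $104,720 × 0.00625 = $654.5
Sable Creek County: $104,720 × 0.00314 = $328.8208
Elkhorn Township: $104,720 × 0.0031 = $324.632
Total = $401.0776 + $654.5 + $328.8208 + $324.632 = $1,709.0304

$1,709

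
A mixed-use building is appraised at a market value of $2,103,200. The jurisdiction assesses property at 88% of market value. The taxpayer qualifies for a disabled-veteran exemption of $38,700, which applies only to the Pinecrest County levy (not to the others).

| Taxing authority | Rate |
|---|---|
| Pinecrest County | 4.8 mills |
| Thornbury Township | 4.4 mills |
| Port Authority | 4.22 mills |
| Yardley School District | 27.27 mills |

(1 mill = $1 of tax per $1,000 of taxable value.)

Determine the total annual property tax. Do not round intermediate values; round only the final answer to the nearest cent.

Assessed value = $2,103,200 × 0.88 = $1,850,816
Pinecrest County: ($1,850,816 − $38,700) × 0.0048 = $1,812,116 × 0.0048 = $8,698.1568
Thornbury Township: $1,850,816 × 0.0044 = $8,143.5904
Port Authority: $1,850,816 × 0.00422 = $7,810.44352
Yardley School District: $1,850,816 × 0.02727 = $50,471.75232
Total = $75,123.94304

$75,123.94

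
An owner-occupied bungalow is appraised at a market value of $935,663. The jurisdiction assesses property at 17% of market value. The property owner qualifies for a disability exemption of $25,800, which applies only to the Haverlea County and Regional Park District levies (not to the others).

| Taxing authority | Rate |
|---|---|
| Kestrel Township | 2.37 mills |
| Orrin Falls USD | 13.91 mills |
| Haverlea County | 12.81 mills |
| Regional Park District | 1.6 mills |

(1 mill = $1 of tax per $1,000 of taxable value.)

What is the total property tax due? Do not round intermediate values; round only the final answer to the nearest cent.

$4,509.86

Assessed value = $935,663 × 0.17 = $159,062.71
Kestrel Township: $159,062.71 × 0.00237 = $376.9786227
Orrin Falls USD: $159,062.71 × 0.01391 = $2,212.5622961
Haverlea County: ($159,062.71 − $25,800) × 0.01281 = $133,262.71 × 0.01281 = $1,707.0953151
Regional Park District: ($159,062.71 − $25,800) × 0.0016 = $133,262.71 × 0.0016 = $213.220336
Total = $4,509.8565699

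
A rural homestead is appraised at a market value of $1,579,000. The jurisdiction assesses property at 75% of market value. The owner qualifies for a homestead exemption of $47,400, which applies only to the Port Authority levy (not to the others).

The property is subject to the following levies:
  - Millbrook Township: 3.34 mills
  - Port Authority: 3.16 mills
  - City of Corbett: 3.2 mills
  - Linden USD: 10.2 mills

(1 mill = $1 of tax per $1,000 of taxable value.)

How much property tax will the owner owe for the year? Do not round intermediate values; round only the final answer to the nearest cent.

Assessed value = $1,579,000 × 0.75 = $1,184,250
Millbrook Township: $1,184,250 × 0.00334 = $3,955.395
Port Authority: ($1,184,250 − $47,400) × 0.00316 = $1,136,850 × 0.00316 = $3,592.446
City of Corbett: $1,184,250 × 0.0032 = $3,789.6
Linden USD: $1,184,250 × 0.0102 = $12,079.35
Total = $23,416.791

$23,416.79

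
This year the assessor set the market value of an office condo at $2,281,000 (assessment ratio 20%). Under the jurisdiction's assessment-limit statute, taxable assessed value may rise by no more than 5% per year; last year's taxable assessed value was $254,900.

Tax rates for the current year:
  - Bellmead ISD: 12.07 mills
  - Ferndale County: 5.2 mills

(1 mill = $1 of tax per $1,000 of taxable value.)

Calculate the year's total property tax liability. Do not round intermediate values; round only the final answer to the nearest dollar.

$4,622

Uncapped assessed value = $2,281,000 × 0.2 = $456,200
Cap limit = $254,900 × 1.05 = $267,645
Taxable assessed value = min($456,200, $267,645) = $267,645 (cap binds)
Bellmead ISD: $267,645 × 0.01207 = $3,230.47515
Ferndale County: $267,645 × 0.0052 = $1,391.754
Total = $4,622.22915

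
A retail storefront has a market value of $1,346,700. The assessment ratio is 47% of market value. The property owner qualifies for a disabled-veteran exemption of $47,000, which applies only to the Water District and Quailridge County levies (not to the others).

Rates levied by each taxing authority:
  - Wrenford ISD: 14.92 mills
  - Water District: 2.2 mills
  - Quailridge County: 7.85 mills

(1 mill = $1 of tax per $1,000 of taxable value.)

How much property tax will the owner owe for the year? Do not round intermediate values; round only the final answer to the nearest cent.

Assessed value = $1,346,700 × 0.47 = $632,949
Wrenford ISD: $632,949 × 0.01492 = $9,443.59908
Water District: ($632,949 − $47,000) × 0.0022 = $585,949 × 0.0022 = $1,289.0878
Quailridge County: ($632,949 − $47,000) × 0.00785 = $585,949 × 0.00785 = $4,599.69965
Total = $15,332.38653

$15,332.39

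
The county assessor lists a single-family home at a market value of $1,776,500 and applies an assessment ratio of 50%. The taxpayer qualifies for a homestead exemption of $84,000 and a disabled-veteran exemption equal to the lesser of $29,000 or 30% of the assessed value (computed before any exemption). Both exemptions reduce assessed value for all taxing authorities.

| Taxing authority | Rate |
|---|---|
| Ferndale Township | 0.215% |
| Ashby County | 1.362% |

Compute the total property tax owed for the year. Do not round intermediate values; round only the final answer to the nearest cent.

Assessed value = $1,776,500 × 0.5 = $888,250
Disabled-veteran exemption = min($29,000, 30% × $888,250) = min($29,000, $266,475) = $29,000 (dollar cap binds)
Taxable value = $888,250 − $84,000 − $29,000 = $775,250
Ferndale Township: $775,250 × 0.00215 = $1,666.7875
Ashby County: $775,250 × 0.01362 = $10,558.905
Total = $12,225.6925

$12,225.69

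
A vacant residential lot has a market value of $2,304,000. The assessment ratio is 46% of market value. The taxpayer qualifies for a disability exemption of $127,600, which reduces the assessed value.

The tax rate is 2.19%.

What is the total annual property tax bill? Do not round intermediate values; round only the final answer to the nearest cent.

$20,416.06

Assessed value = $2,304,000 × 0.46 = $1,059,840
Taxable value = $1,059,840 − $127,600 = $932,240
Tax = $932,240 × 0.0219 = $20,416.056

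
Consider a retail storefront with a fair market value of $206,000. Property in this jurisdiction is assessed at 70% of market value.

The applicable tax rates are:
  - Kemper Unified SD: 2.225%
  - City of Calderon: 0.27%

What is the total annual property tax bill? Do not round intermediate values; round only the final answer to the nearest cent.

$3,597.79

Assessed value = $206,000 × 0.7 = $144,200
Kemper Unified SD: $144,200 × 0.02225 = $3,208.45
City of Calderon: $144,200 × 0.0027 = $389.34
Total = $3,208.45 + $389.34 = $3,597.79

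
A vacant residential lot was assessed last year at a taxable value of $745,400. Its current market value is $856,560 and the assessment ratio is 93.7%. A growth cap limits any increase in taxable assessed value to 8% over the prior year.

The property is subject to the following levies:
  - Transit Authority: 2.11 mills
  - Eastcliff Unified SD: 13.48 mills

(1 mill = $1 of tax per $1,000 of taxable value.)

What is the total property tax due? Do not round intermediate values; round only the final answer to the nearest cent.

$12,512.48

Uncapped assessed value = $856,560 × 0.937 = $802,596.72
Cap limit = $745,400 × 1.08 = $805,032
Taxable assessed value = min($802,596.72, $805,032) = $802,596.72 (cap does not bind)
Transit Authority: $802,596.72 × 0.00211 = $1,693.4790792
Eastcliff Unified SD: $802,596.72 × 0.01348 = $10,819.0037856
Total = $12,512.4828648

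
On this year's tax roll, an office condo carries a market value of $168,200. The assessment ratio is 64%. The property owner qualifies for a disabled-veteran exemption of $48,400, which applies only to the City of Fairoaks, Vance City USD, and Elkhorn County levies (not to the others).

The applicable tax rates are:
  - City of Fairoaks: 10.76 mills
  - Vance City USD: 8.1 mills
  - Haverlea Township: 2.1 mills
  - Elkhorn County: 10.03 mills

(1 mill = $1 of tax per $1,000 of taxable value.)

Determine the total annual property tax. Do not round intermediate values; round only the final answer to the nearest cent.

$1,937.74

Assessed value = $168,200 × 0.64 = $107,648
City of Fairoaks: ($107,648 − $48,400) × 0.01076 = $59,248 × 0.01076 = $637.50848
Vance City USD: ($107,648 − $48,400) × 0.0081 = $59,248 × 0.0081 = $479.9088
Haverlea Township: $107,648 × 0.0021 = $226.0608
Elkhorn County: ($107,648 − $48,400) × 0.01003 = $59,248 × 0.01003 = $594.25744
Total = $1,937.73552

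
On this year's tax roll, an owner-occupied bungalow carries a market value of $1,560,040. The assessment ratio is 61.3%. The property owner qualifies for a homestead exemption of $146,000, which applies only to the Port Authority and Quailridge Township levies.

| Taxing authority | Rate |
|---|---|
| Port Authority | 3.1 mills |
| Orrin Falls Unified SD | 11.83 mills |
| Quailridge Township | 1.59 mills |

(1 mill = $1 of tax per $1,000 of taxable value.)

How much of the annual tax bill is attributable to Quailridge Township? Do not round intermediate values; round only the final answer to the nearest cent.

Assessed value = $1,560,040 × 0.613 = $956,304.52
Quailridge Township taxable value = $956,304.52 − $146,000 = $810,304.52
Quailridge Township levy = $810,304.52 × 0.00159 = $1,288.3841868

$1,288.38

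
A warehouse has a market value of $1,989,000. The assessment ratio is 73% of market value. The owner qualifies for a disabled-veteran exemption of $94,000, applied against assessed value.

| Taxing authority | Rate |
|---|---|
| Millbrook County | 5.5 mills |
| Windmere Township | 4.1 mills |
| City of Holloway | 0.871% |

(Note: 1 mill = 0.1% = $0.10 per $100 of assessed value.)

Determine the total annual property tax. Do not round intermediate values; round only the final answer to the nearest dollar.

Assessed value = $1,989,000 × 0.73 = $1,451,970
Taxable value = $1,451,970 − $94,000 = $1,357,970
Millbrook County: $1,357,970 × 0.0055 = $7,468.835
Windmere Township: $1,357,970 × 0.0041 = $5,567.677
City of Holloway: $1,357,970 × 0.00871 = $11,827.9187
Total = $24,864.4307

$24,864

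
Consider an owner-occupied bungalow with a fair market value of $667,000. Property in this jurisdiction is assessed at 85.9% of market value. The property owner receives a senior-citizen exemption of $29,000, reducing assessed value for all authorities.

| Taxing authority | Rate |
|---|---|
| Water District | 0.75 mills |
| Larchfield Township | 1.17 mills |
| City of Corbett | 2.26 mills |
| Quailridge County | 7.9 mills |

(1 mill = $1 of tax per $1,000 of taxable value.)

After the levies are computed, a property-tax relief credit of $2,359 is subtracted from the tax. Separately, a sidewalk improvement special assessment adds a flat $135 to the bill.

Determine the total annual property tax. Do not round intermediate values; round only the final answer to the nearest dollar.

$4,347

Assessed value = $667,000 × 0.859 = $572,953
Taxable value = $572,953 − $29,000 = $543,953
Water District: $543,953 × 0.00075 = $407.96475
Larchfield Township: $543,953 × 0.00117 = $636.42501
City of Corbett: $543,953 × 0.00226 = $1,229.33378
Quailridge County: $543,953 × 0.0079 = $4,297.2287
Levies subtotal = $6,570.95224
After credit = $6,570.95224 − $2,359 = $4,211.95224
Total = $4,211.95224 + $135 = $4,346.95224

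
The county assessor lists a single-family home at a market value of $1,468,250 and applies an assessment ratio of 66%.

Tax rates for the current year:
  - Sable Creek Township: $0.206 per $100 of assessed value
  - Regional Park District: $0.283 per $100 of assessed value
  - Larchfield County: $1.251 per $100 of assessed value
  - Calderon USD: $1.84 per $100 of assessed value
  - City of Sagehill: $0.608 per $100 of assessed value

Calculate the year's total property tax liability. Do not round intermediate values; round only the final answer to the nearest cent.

$40,583.60

Assessed value = $1,468,250 × 0.66 = $969,045
Sable Creek Township: $969,045 × 0.00206 = $1,996.2327
Regional Park District: $969,045 × 0.00283 = $2,742.39735
Larchfield County: $969,045 × 0.01251 = $12,122.75295
Calderon USD: $969,045 × 0.0184 = $17,830.428
City of Sagehill: $969,045 × 0.00608 = $5,891.7936
Total = $1,996.2327 + $2,742.39735 + $12,122.75295 + $17,830.428 + $5,891.7936 = $40,583.6046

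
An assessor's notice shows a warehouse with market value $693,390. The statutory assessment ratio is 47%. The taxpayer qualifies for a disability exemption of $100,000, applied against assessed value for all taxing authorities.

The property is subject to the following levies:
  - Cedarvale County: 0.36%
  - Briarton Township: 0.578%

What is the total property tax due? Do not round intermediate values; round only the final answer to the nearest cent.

Assessed value = $693,390 × 0.47 = $325,893.3
Taxable value = $325,893.3 − $100,000 = $225,893.3
Cedarvale County: $225,893.3 × 0.0036 = $813.21588
Briarton Township: $225,893.3 × 0.00578 = $1,305.663274
Total = $813.21588 + $1,305.663274 = $2,118.879154

$2,118.88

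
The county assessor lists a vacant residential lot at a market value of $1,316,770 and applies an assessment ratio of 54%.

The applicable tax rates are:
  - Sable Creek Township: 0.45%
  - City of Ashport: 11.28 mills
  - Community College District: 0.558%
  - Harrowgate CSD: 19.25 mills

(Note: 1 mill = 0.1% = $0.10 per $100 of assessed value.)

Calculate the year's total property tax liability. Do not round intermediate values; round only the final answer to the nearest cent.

Assessed value = $1,316,770 × 0.54 = $711,055.8
Sable Creek Township: $711,055.8 × 0.0045 = $3,199.7511
City of Ashport: $711,055.8 × 0.01128 = $8,020.709424
Community College District: $711,055.8 × 0.00558 = $3,967.691364
Harrowgate CSD: $711,055.8 × 0.01925 = $13,687.82415
Total = $28,875.976038

$28,875.98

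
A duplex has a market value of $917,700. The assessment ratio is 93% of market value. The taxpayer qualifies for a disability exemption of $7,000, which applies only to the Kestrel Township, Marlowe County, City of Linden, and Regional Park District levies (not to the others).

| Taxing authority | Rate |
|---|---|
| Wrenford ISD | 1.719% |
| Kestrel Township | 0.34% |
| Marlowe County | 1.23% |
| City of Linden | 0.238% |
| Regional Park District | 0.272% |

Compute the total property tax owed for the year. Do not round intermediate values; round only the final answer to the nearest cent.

Assessed value = $917,700 × 0.93 = $853,461
Wrenford ISD: $853,461 × 0.01719 = $14,670.99459
Kestrel Township: ($853,461 − $7,000) × 0.0034 = $846,461 × 0.0034 = $2,877.9674
Marlowe County: ($853,461 − $7,000) × 0.0123 = $846,461 × 0.0123 = $10,411.4703
City of Linden: ($853,461 − $7,000) × 0.00238 = $846,461 × 0.00238 = $2,014.57718
Regional Park District: ($853,461 − $7,000) × 0.00272 = $846,461 × 0.00272 = $2,302.37392
Total = $32,277.38339

$32,277.38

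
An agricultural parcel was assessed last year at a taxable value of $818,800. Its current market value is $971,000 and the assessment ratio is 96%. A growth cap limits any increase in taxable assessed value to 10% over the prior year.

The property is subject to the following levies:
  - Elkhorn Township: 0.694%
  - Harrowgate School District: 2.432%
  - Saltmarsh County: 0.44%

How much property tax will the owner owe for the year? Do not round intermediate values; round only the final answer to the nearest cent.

$32,118.25

Uncapped assessed value = $971,000 × 0.96 = $932,160
Cap limit = $818,800 × 1.1 = $900,680
Taxable assessed value = min($932,160, $900,680) = $900,680 (cap binds)
Elkhorn Township: $900,680 × 0.00694 = $6,250.7192
Harrowgate School District: $900,680 × 0.02432 = $21,904.5376
Saltmarsh County: $900,680 × 0.0044 = $3,962.992
Total = $32,118.2488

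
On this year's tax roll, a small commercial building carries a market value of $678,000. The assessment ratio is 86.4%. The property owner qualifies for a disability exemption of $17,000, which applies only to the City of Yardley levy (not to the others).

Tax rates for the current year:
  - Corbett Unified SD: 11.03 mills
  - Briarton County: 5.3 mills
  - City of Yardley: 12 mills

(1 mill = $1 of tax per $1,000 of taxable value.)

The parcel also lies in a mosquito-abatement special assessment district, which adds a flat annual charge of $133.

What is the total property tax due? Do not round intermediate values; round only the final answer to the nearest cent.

Assessed value = $678,000 × 0.864 = $585,792
Corbett Unified SD: $585,792 × 0.01103 = $6,461.28576
Briarton County: $585,792 × 0.0053 = $3,104.6976
City of Yardley: ($585,792 − $17,000) × 0.012 = $568,792 × 0.012 = $6,825.504
Levies subtotal = $16,391.48736
Total = $16,391.48736 + $133 = $16,524.48736

$16,524.49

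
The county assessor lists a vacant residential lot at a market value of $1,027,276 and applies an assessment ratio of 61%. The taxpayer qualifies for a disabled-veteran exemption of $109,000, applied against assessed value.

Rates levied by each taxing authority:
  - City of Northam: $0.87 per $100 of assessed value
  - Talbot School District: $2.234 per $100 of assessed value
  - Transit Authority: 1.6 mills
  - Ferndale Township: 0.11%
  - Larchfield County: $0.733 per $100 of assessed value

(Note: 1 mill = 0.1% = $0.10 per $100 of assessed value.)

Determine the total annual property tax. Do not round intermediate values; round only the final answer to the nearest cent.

$21,259.41

Assessed value = $1,027,276 × 0.61 = $626,638.36
Taxable value = $626,638.36 − $109,000 = $517,638.36
City of Northam: $517,638.36 × 0.0087 = $4,503.453732
Talbot School District: $517,638.36 × 0.02234 = $11,564.0409624
Transit Authority: $517,638.36 × 0.0016 = $828.221376
Ferndale Township: $517,638.36 × 0.0011 = $569.402196
Larchfield County: $517,638.36 × 0.00733 = $3,794.2891788
Total = $21,259.4074452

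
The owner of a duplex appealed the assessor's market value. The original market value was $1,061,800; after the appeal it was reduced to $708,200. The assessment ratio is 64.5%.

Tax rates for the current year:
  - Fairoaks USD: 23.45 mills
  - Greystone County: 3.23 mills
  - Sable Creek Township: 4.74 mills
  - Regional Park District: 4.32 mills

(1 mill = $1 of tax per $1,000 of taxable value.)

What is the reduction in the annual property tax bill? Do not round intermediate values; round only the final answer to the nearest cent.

$8,151.29

Old assessed value = $1,061,800 × 0.645 = $684,861
New assessed value = $708,200 × 0.645 = $456,789
Combined rate = 0.02345 + 0.00323 + 0.00474 + 0.00432 = 0.03574
Old tax = $684,861 × 0.03574 = $24,476.93214
New tax = $456,789 × 0.03574 = $16,325.63886
Reduction = $24,476.93214 − $16,325.63886 = $8,151.29328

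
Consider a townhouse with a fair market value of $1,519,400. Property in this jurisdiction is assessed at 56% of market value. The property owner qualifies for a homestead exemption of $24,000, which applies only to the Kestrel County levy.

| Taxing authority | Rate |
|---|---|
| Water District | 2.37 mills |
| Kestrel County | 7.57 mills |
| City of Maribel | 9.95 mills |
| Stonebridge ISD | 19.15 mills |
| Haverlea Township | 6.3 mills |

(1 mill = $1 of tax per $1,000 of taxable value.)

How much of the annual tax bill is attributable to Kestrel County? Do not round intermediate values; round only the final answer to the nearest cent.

Assessed value = $1,519,400 × 0.56 = $850,864
Kestrel County taxable value = $850,864 − $24,000 = $826,864
Kestrel County levy = $826,864 × 0.00757 = $6,259.36048

$6,259.36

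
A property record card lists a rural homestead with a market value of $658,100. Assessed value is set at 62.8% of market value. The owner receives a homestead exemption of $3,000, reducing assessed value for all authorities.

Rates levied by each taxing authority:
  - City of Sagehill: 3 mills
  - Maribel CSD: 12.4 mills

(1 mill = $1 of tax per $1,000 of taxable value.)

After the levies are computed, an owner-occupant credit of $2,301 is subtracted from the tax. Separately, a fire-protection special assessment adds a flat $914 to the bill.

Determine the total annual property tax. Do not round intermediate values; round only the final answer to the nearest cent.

Assessed value = $658,100 × 0.628 = $413,286.8
Taxable value = $413,286.8 − $3,000 = $410,286.8
City of Sagehill: $410,286.8 × 0.003 = $1,230.8604
Maribel CSD: $410,286.8 × 0.0124 = $5,087.55632
Levies subtotal = $6,318.41672
After credit = $6,318.41672 − $2,301 = $4,017.41672
Total = $4,017.41672 + $914 = $4,931.41672

$4,931.42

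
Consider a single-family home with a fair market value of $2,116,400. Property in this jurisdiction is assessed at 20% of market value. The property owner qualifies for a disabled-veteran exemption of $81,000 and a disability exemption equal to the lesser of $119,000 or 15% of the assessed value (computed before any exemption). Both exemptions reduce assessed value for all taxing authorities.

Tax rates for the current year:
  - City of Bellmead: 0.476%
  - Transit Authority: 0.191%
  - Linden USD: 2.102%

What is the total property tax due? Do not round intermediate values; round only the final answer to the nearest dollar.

$7,720

Assessed value = $2,116,400 × 0.2 = $423,280
Disability exemption = min($119,000, 15% × $423,280) = min($119,000, $63,492) = $63,492 (percentage binds)
Taxable value = $423,280 − $81,000 − $63,492 = $278,788
City of Bellmead: $278,788 × 0.00476 = $1,327.03088
Transit Authority: $278,788 × 0.00191 = $532.48508
Linden USD: $278,788 × 0.02102 = $5,860.12376
Total = $7,719.63972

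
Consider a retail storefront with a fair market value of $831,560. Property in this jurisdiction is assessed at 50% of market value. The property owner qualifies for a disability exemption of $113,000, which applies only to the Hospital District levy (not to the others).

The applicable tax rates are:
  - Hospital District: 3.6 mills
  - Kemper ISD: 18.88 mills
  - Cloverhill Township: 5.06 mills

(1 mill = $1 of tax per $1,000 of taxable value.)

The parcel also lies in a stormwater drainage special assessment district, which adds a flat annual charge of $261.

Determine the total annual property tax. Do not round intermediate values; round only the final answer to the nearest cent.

$11,304.78

Assessed value = $831,560 × 0.5 = $415,780
Hospital District: ($415,780 − $113,000) × 0.0036 = $302,780 × 0.0036 = $1,090.008
Kemper ISD: $415,780 × 0.01888 = $7,849.9264
Cloverhill Township: $415,780 × 0.00506 = $2,103.8468
Levies subtotal = $11,043.7812
Total = $11,043.7812 + $261 = $11,304.7812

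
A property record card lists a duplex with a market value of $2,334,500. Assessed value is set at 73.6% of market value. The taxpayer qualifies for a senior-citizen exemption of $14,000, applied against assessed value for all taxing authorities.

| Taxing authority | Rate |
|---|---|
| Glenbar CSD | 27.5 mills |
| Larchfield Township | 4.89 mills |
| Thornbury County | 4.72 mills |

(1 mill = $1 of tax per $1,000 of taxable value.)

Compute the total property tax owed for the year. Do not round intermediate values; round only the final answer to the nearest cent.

Assessed value = $2,334,500 × 0.736 = $1,718,192
Taxable value = $1,718,192 − $14,000 = $1,704,192
Glenbar CSD: $1,704,192 × 0.0275 = $46,865.28
Larchfield Township: $1,704,192 × 0.00489 = $8,333.49888
Thornbury County: $1,704,192 × 0.00472 = $8,043.78624
Total = $46,865.28 + $8,333.49888 + $8,043.78624 = $63,242.56512

$63,242.57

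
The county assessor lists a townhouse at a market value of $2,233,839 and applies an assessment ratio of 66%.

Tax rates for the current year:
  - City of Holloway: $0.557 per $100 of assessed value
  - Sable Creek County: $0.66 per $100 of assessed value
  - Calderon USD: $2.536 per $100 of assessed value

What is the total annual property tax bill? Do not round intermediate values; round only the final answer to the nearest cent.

$55,331.75

Assessed value = $2,233,839 × 0.66 = $1,474,333.74
City of Holloway: $1,474,333.74 × 0.00557 = $8,212.0389318
Sable Creek County: $1,474,333.74 × 0.0066 = $9,730.602684
Calderon USD: $1,474,333.74 × 0.02536 = $37,389.1036464
Total = $8,212.0389318 + $9,730.602684 + $37,389.1036464 = $55,331.7452622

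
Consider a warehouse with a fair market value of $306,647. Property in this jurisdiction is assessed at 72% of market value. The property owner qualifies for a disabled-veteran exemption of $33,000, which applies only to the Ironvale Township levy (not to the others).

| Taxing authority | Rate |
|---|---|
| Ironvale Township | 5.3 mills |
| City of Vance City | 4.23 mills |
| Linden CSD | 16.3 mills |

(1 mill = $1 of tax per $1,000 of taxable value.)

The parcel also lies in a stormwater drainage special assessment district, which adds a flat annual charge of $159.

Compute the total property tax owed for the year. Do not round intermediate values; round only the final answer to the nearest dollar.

$5,687

Assessed value = $306,647 × 0.72 = $220,785.84
Ironvale Township: ($220,785.84 − $33,000) × 0.0053 = $187,785.84 × 0.0053 = $995.264952
City of Vance City: $220,785.84 × 0.00423 = $933.9241032
Linden CSD: $220,785.84 × 0.0163 = $3,598.809192
Levies subtotal = $5,527.9982472
Total = $5,527.9982472 + $159 = $5,686.9982472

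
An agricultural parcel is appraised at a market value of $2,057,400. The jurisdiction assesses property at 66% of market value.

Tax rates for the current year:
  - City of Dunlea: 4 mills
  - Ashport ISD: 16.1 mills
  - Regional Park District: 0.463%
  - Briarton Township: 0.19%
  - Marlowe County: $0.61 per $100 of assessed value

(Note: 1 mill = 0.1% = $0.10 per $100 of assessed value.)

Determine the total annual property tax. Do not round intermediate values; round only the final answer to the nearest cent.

Assessed value = $2,057,400 × 0.66 = $1,357,884
City of Dunlea: $1,357,884 × 0.004 = $5,431.536
Ashport ISD: $1,357,884 × 0.0161 = $21,861.9324
Regional Park District: $1,357,884 × 0.00463 = $6,287.00292
Briarton Township: $1,357,884 × 0.0019 = $2,579.9796
Marlowe County: $1,357,884 × 0.0061 = $8,283.0924
Total = $44,443.54332

$44,443.54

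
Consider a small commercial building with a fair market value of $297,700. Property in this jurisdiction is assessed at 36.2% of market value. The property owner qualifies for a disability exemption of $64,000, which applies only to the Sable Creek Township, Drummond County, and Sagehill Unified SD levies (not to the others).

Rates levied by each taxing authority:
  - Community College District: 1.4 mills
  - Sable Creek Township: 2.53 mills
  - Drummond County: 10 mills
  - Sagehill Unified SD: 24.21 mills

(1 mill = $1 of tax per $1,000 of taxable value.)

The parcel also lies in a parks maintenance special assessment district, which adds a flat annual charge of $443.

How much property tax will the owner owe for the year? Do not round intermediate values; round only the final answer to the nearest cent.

Assessed value = $297,700 × 0.362 = $107,767.4
Community College District: $107,767.4 × 0.0014 = $150.87436
Sable Creek Township: ($107,767.4 − $64,000) × 0.00253 = $43,767.4 × 0.00253 = $110.731522
Drummond County: ($107,767.4 − $64,000) × 0.01 = $43,767.4 × 0.01 = $437.674
Sagehill Unified SD: ($107,767.4 − $64,000) × 0.02421 = $43,767.4 × 0.02421 = $1,059.608754
Levies subtotal = $1,758.888636
Total = $1,758.888636 + $443 = $2,201.888636

$2,201.89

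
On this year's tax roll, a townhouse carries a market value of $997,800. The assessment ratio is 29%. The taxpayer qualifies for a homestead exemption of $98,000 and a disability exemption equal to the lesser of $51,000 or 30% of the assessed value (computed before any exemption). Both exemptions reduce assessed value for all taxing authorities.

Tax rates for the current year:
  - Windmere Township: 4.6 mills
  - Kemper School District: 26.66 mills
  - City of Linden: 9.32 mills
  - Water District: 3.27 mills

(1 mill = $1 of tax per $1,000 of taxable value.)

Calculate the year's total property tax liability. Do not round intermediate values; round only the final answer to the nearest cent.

Assessed value = $997,800 × 0.29 = $289,362
Disability exemption = min($51,000, 30% × $289,362) = min($51,000, $86,808.6) = $51,000 (dollar cap binds)
Taxable value = $289,362 − $98,000 − $51,000 = $140,362
Windmere Township: $140,362 × 0.0046 = $645.6652
Kemper School District: $140,362 × 0.02666 = $3,742.05092
City of Linden: $140,362 × 0.00932 = $1,308.17384
Water District: $140,362 × 0.00327 = $458.98374
Total = $6,154.8737

$6,154.87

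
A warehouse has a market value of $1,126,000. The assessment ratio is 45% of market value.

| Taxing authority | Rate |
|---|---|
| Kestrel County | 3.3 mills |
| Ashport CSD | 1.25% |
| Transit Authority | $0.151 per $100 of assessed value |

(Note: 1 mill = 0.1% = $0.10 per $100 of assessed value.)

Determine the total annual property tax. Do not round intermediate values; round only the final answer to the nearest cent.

$8,770.98

Assessed value = $1,126,000 × 0.45 = $506,700
Kestrel County: $506,700 × 0.0033 = $1,672.11
Ashport CSD: $506,700 × 0.0125 = $6,333.75
Transit Authority: $506,700 × 0.00151 = $765.117
Total = $8,770.977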